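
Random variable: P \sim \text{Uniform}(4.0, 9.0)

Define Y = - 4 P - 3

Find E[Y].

For Y = -4P - 3:
E[Y] = -4 * E[P] - 3
E[P] = (4 + 9)/2 = 6.5
E[Y] = -4 * 6.5 - 3 = -29

-29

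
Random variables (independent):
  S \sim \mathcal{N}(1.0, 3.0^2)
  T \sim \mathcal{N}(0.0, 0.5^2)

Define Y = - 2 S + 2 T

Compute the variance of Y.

For independent RVs: Var(aX + bY) = a²Var(X) + b²Var(Y)
Var(S) = 9
Var(T) = 0.25
Var(Y) = (-2)²*9 + 2²*0.25
= 4*9 + 4*0.25 = 37

37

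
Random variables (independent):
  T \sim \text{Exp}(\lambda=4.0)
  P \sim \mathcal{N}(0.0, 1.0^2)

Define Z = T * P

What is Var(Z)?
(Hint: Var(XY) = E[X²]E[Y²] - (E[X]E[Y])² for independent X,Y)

Var(XY) = E[X²]E[Y²] - (E[X]E[Y])²
E[T] = 0.25, Var(T) = 0.0625
E[P] = 0, Var(P) = 1
E[T²] = 0.0625 + 0.25² = 0.125
E[P²] = 1 + 0² = 1
Var(Z) = 0.125*1 - (0.25*0)²
= 0.125 - 0 = 0.125

0.125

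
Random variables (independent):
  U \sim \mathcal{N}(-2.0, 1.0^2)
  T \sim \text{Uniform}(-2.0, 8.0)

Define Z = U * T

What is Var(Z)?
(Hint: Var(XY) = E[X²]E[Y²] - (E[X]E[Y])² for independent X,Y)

Var(XY) = E[X²]E[Y²] - (E[X]E[Y])²
E[U] = -2, Var(U) = 1
E[T] = 3, Var(T) = 8.3333333
E[U²] = 1 + (-2)² = 5
E[T²] = 8.3333333 + 3² = 17.333333
Var(Z) = 5*17.333333 - (-2*3)²
= 86.666667 - 36 = 50.666667

50.666667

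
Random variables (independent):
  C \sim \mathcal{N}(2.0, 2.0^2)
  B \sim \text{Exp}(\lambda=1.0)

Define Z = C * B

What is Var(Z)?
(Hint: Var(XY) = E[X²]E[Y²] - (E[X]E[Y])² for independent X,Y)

Var(XY) = E[X²]E[Y²] - (E[X]E[Y])²
E[C] = 2, Var(C) = 4
E[B] = 1, Var(B) = 1
E[C²] = 4 + 2² = 8
E[B²] = 1 + 1² = 2
Var(Z) = 8*2 - (2*1)²
= 16 - 4 = 12

12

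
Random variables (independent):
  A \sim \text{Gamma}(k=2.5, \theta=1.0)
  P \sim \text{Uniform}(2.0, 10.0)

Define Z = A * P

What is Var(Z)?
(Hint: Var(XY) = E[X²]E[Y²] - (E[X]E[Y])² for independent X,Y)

Var(XY) = E[X²]E[Y²] - (E[X]E[Y])²
E[A] = 2.5, Var(A) = 2.5
E[P] = 6, Var(P) = 5.3333333
E[A²] = 2.5 + 2.5² = 8.75
E[P²] = 5.3333333 + 6² = 41.333333
Var(Z) = 8.75*41.333333 - (2.5*6)²
= 361.66667 - 225 = 136.66667

136.66667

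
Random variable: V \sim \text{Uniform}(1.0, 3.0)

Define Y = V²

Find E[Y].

Using E[X²] = Var(X) + (E[X])²:
E[V] = 2
Var(V) = (3 - 1)^2/12 = 0.33333333
E[V²] = 0.33333333 + 2² = 0.33333333 + 4 = 4.3333333

4.3333333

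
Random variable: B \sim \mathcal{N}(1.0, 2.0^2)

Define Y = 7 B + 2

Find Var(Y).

For Y = aB + b: Var(Y) = a² * Var(B)
Var(B) = 2.0^2 = 4
Var(Y) = 7² * 4 = 49 * 4 = 196

196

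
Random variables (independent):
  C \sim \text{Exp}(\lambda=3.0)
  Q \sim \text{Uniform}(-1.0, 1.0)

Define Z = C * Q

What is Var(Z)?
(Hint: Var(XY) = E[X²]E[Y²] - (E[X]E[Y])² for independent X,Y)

Var(XY) = E[X²]E[Y²] - (E[X]E[Y])²
E[C] = 0.33333333, Var(C) = 0.11111111
E[Q] = 0, Var(Q) = 0.33333333
E[C²] = 0.11111111 + 0.33333333² = 0.22222222
E[Q²] = 0.33333333 + 0² = 0.33333333
Var(Z) = 0.22222222*0.33333333 - (0.33333333*0)²
= 0.074074074 - 0 = 0.074074074

0.074074074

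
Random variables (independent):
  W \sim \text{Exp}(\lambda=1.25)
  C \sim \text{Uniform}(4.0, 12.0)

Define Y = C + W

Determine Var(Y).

For independent RVs: Var(aX + bY) = a²Var(X) + b²Var(Y)
Var(W) = 0.64
Var(C) = 5.3333333
Var(Y) = 1²*0.64 + 1²*5.3333333
= 1*0.64 + 1*5.3333333 = 5.9733333

5.9733333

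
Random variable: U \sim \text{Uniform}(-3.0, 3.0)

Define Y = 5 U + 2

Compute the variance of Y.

For Y = aU + b: Var(Y) = a² * Var(U)
Var(U) = (3 + 3)^2/12 = 3
Var(Y) = 5² * 3 = 25 * 3 = 75

75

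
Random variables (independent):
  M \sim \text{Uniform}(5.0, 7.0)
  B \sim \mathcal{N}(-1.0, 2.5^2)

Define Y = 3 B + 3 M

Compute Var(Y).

For independent RVs: Var(aX + bY) = a²Var(X) + b²Var(Y)
Var(M) = 0.33333333
Var(B) = 6.25
Var(Y) = 3²*0.33333333 + 3²*6.25
= 9*0.33333333 + 9*6.25 = 59.25

59.25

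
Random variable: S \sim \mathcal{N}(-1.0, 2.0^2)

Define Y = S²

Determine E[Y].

E[S²] = Var(S) + (E[S])² = 4 + 1 = 5

5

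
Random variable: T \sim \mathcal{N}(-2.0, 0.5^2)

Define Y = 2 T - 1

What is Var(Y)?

For Y = aT + b: Var(Y) = a² * Var(T)
Var(T) = 0.5^2 = 0.25
Var(Y) = 2² * 0.25 = 4 * 0.25 = 1

1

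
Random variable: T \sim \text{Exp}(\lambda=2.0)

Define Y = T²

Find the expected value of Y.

Using E[X²] = Var(X) + (E[X])²:
E[T] = 0.5
Var(T) = 1/2.0^2 = 0.25
E[T²] = 0.25 + 0.5² = 0.25 + 0.25 = 0.5

0.5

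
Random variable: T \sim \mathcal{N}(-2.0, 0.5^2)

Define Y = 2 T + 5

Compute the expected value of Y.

For Y = 2T + 5:
E[Y] = 2 * E[T] + 5
E[T] = -2.0 = -2
E[Y] = 2 * (-2) + 5 = 1

1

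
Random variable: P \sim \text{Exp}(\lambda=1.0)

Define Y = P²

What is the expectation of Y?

Using E[X²] = Var(X) + (E[X])²:
E[P] = 1
Var(P) = 1/1.0^2 = 1
E[P²] = 1 + 1² = 1 + 1 = 2

2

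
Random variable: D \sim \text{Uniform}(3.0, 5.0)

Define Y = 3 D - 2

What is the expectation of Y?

For Y = 3D - 2:
E[Y] = 3 * E[D] - 2
E[D] = (3 + 5)/2 = 4
E[Y] = 3 * 4 - 2 = 10

10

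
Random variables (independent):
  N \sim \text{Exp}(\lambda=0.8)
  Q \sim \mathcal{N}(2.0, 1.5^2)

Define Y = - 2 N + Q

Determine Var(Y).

For independent RVs: Var(aX + bY) = a²Var(X) + b²Var(Y)
Var(N) = 1.5625
Var(Q) = 2.25
Var(Y) = (-2)²*1.5625 + 1²*2.25
= 4*1.5625 + 1*2.25 = 8.5

8.5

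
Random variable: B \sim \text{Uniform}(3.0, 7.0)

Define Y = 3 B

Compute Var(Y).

For Y = aB + b: Var(Y) = a² * Var(B)
Var(B) = (7 - 3)^2/12 = 1.3333333
Var(Y) = 3² * 1.3333333 = 9 * 1.3333333 = 12

12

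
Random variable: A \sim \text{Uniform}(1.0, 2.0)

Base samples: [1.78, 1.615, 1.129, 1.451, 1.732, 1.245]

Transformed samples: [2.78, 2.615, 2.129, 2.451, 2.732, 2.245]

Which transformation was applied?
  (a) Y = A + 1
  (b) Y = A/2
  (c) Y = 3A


Checking option (a) Y = A + 1:
  A = 1.78 -> Y = 2.78 ✓
  A = 1.615 -> Y = 2.615 ✓
  A = 1.129 -> Y = 2.129 ✓
All samples match this transformation.

(a) A + 1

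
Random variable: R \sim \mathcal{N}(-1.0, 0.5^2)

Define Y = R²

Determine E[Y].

E[R²] = Var(R) + (E[R])² = 0.25 + 1 = 1.25

1.25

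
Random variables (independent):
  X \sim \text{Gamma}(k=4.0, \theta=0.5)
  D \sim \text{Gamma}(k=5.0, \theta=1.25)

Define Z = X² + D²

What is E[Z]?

E[Z] = E[X²] + E[D²]
E[X²] = Var(X) + E[X]² = 1 + 4 = 5
E[D²] = Var(D) + E[D]² = 7.8125 + 39.0625 = 46.875
E[Z] = 5 + 46.875 = 51.875

51.875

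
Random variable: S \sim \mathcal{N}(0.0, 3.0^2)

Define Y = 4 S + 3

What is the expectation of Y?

For Y = 4S + 3:
E[Y] = 4 * E[S] + 3
E[S] = 0.0 = 0
E[Y] = 4 * 0 + 3 = 3

3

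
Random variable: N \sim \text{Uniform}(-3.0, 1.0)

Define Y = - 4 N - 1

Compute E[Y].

For Y = -4N - 1:
E[Y] = -4 * E[N] - 1
E[N] = (-3 + 1)/2 = -1
E[Y] = -4 * (-1) - 1 = 3

3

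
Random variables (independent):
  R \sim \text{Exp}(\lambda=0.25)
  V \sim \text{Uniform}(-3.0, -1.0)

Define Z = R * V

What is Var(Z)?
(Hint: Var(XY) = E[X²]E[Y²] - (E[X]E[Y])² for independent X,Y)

Var(XY) = E[X²]E[Y²] - (E[X]E[Y])²
E[R] = 4, Var(R) = 16
E[V] = -2, Var(V) = 0.33333333
E[R²] = 16 + 4² = 32
E[V²] = 0.33333333 + (-2)² = 4.3333333
Var(Z) = 32*4.3333333 - (4*(-2))²
= 138.66667 - 64 = 74.666667

74.666667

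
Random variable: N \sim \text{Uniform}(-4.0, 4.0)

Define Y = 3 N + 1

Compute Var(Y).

For Y = aN + b: Var(Y) = a² * Var(N)
Var(N) = (4 + 4)^2/12 = 5.3333333
Var(Y) = 3² * 5.3333333 = 9 * 5.3333333 = 48

48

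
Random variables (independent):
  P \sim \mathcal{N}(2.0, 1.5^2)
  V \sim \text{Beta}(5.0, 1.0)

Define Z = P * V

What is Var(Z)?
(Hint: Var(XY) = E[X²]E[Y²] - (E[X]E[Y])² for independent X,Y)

Var(XY) = E[X²]E[Y²] - (E[X]E[Y])²
E[P] = 2, Var(P) = 2.25
E[V] = 0.83333333, Var(V) = 0.01984127
E[P²] = 2.25 + 2² = 6.25
E[V²] = 0.01984127 + 0.83333333² = 0.71428571
Var(Z) = 6.25*0.71428571 - (2*0.83333333)²
= 4.4642857 - 2.7777778 = 1.6865079

1.6865079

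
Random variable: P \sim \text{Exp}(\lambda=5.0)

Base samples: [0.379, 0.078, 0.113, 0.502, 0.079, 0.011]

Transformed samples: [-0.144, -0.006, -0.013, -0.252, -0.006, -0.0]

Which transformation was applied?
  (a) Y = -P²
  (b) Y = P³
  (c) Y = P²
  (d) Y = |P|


Checking option (a) Y = -P²:
  P = 0.379 -> Y = -0.144 ✓
  P = 0.078 -> Y = -0.006 ✓
  P = 0.113 -> Y = -0.013 ✓
All samples match this transformation.

(a) -P²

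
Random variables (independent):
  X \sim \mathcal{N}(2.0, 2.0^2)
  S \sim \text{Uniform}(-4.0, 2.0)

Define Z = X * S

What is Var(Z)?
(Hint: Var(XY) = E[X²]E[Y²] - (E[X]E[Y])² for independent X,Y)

Var(XY) = E[X²]E[Y²] - (E[X]E[Y])²
E[X] = 2, Var(X) = 4
E[S] = -1, Var(S) = 3
E[X²] = 4 + 2² = 8
E[S²] = 3 + (-1)² = 4
Var(Z) = 8*4 - (2*(-1))²
= 32 - 4 = 28

28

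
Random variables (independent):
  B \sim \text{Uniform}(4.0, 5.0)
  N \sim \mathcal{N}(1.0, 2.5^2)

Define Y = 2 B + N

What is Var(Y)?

For independent RVs: Var(aX + bY) = a²Var(X) + b²Var(Y)
Var(B) = 0.083333333
Var(N) = 6.25
Var(Y) = 2²*0.083333333 + 1²*6.25
= 4*0.083333333 + 1*6.25 = 6.5833333

6.5833333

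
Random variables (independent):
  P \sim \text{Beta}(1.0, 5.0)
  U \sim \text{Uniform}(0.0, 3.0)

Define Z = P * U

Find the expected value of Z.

For independent RVs: E[XY] = E[X]*E[Y]
E[P] = 0.16666667
E[U] = 1.5
E[Z] = 0.16666667 * 1.5 = 0.25

0.25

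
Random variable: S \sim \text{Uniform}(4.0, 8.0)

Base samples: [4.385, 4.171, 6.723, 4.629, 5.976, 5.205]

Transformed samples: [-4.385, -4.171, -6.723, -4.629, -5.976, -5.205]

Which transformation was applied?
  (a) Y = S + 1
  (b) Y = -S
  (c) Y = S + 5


Checking option (b) Y = -S:
  S = 4.385 -> Y = -4.385 ✓
  S = 4.171 -> Y = -4.171 ✓
  S = 6.723 -> Y = -6.723 ✓
All samples match this transformation.

(b) -S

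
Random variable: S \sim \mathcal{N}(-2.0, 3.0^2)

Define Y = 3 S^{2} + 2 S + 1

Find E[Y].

E[Y] = 3*E[S²] + 2*E[S] + 1
E[S] = -2
E[S²] = Var(S) + (E[S])² = 9 + 4 = 13
E[Y] = 3*13 + 2*(-2) + 1 = 36

36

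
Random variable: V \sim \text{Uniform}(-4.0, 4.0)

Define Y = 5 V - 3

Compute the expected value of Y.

For Y = 5V - 3:
E[Y] = 5 * E[V] - 3
E[V] = (-4 + 4)/2 = 0
E[Y] = 5 * 0 - 3 = -3

-3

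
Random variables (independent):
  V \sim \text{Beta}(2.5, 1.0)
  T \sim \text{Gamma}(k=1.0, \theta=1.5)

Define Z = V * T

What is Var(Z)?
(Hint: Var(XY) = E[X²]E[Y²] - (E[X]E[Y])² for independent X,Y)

Var(XY) = E[X²]E[Y²] - (E[X]E[Y])²
E[V] = 0.71428571, Var(V) = 0.045351474
E[T] = 1.5, Var(T) = 2.25
E[V²] = 0.045351474 + 0.71428571² = 0.55555556
E[T²] = 2.25 + 1.5² = 4.5
Var(Z) = 0.55555556*4.5 - (0.71428571*1.5)²
= 2.5 - 1.1479592 = 1.3520408

1.3520408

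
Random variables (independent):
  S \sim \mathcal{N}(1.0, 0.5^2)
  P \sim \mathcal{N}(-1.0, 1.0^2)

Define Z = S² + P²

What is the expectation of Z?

E[Z] = E[S²] + E[P²]
E[S²] = Var(S) + E[S]² = 0.25 + 1 = 1.25
E[P²] = Var(P) + E[P]² = 1 + 1 = 2
E[Z] = 1.25 + 2 = 3.25

3.25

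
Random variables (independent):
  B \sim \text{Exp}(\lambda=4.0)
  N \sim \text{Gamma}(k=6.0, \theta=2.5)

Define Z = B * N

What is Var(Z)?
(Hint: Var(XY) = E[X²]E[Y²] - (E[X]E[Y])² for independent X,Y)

Var(XY) = E[X²]E[Y²] - (E[X]E[Y])²
E[B] = 0.25, Var(B) = 0.0625
E[N] = 15, Var(N) = 37.5
E[B²] = 0.0625 + 0.25² = 0.125
E[N²] = 37.5 + 15² = 262.5
Var(Z) = 0.125*262.5 - (0.25*15)²
= 32.8125 - 14.0625 = 18.75

18.75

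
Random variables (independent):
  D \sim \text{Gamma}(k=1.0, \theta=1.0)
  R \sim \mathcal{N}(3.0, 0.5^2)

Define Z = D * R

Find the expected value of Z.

For independent RVs: E[XY] = E[X]*E[Y]
E[D] = 1
E[R] = 3
E[Z] = 1 * 3 = 3

3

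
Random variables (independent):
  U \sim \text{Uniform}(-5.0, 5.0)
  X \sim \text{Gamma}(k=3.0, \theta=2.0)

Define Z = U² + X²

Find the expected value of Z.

E[Z] = E[U²] + E[X²]
E[U²] = Var(U) + E[U]² = 8.3333333 + 0 = 8.3333333
E[X²] = Var(X) + E[X]² = 12 + 36 = 48
E[Z] = 8.3333333 + 48 = 56.333333

56.333333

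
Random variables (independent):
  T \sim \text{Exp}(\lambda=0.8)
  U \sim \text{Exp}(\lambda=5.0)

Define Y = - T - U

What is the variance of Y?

For independent RVs: Var(aX + bY) = a²Var(X) + b²Var(Y)
Var(T) = 1.5625
Var(U) = 0.04
Var(Y) = (-1)²*1.5625 + (-1)²*0.04
= 1*1.5625 + 1*0.04 = 1.6025

1.6025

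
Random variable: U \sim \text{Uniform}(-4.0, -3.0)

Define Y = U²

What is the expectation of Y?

Using E[X²] = Var(X) + (E[X])²:
E[U] = -3.5
Var(U) = (-3 + 4)^2/12 = 0.083333333
E[U²] = 0.083333333 + (-3.5)² = 0.083333333 + 12.25 = 12.333333

12.333333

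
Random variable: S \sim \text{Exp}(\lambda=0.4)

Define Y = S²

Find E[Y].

E[S²] = Var(S) + (E[S])² = 6.25 + 6.25 = 12.5

12.5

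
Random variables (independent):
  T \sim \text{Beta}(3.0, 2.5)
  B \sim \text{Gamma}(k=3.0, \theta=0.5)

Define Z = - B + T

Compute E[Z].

E[Z] = 1*E[T] - 1*E[B]
E[T] = 0.54545455
E[B] = 1.5
E[Z] = 1*0.54545455 - 1*1.5 = -0.95454545

-0.95454545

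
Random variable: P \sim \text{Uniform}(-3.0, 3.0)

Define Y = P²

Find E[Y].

E[P²] = Var(P) + (E[P])² = 3 + 0 = 3

3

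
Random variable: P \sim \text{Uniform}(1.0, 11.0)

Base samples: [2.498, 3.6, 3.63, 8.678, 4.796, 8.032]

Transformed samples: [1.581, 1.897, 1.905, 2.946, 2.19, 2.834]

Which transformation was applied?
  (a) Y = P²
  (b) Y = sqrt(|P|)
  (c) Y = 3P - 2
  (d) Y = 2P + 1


Checking option (b) Y = sqrt(|P|):
  P = 2.498 -> Y = 1.581 ✓
  P = 3.6 -> Y = 1.897 ✓
  P = 3.63 -> Y = 1.905 ✓
All samples match this transformation.

(b) sqrt(|P|)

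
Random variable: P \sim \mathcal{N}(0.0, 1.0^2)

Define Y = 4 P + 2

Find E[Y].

For Y = 4P + 2:
E[Y] = 4 * E[P] + 2
E[P] = 0.0 = 0
E[Y] = 4 * 0 + 2 = 2

2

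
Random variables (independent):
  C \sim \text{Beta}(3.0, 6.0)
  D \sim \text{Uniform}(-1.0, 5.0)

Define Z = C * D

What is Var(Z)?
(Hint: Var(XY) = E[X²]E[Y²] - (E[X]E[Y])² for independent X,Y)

Var(XY) = E[X²]E[Y²] - (E[X]E[Y])²
E[C] = 0.33333333, Var(C) = 0.022222222
E[D] = 2, Var(D) = 3
E[C²] = 0.022222222 + 0.33333333² = 0.13333333
E[D²] = 3 + 2² = 7
Var(Z) = 0.13333333*7 - (0.33333333*2)²
= 0.93333333 - 0.44444444 = 0.48888889

0.48888889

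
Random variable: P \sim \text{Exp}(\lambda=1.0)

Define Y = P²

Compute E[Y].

E[P²] = Var(P) + (E[P])² = 1 + 1 = 2

2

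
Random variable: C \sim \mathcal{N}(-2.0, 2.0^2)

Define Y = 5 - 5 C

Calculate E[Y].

For Y = -5C + 5:
E[Y] = -5 * E[C] + 5
E[C] = -2.0 = -2
E[Y] = -5 * (-2) + 5 = 15

15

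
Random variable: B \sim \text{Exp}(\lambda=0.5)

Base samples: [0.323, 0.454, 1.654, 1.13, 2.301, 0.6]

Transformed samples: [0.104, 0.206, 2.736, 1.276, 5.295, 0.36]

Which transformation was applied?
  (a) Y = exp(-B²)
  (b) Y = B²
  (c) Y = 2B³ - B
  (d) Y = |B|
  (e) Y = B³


Checking option (b) Y = B²:
  B = 0.323 -> Y = 0.104 ✓
  B = 0.454 -> Y = 0.206 ✓
  B = 1.654 -> Y = 2.736 ✓
All samples match this transformation.

(b) B²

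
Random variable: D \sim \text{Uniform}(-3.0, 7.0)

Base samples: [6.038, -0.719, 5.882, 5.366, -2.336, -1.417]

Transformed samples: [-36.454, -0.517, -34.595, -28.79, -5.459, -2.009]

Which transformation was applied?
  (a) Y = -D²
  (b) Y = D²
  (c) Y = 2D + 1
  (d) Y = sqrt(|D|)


Checking option (a) Y = -D²:
  D = 6.038 -> Y = -36.454 ✓
  D = -0.719 -> Y = -0.517 ✓
  D = 5.882 -> Y = -34.595 ✓
All samples match this transformation.

(a) -D²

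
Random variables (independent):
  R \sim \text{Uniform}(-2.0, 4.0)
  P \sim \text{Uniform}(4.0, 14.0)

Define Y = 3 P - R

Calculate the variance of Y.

For independent RVs: Var(aX + bY) = a²Var(X) + b²Var(Y)
Var(R) = 3
Var(P) = 8.3333333
Var(Y) = (-1)²*3 + 3²*8.3333333
= 1*3 + 9*8.3333333 = 78

78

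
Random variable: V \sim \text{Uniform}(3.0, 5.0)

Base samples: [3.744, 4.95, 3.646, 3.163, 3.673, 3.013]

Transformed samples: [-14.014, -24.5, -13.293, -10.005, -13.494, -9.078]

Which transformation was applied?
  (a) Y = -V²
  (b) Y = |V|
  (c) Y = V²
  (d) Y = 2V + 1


Checking option (a) Y = -V²:
  V = 3.744 -> Y = -14.014 ✓
  V = 4.95 -> Y = -24.5 ✓
  V = 3.646 -> Y = -13.293 ✓
All samples match this transformation.

(a) -V²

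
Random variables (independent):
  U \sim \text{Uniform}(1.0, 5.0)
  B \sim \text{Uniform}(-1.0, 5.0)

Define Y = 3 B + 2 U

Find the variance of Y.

For independent RVs: Var(aX + bY) = a²Var(X) + b²Var(Y)
Var(U) = 1.3333333
Var(B) = 3
Var(Y) = 2²*1.3333333 + 3²*3
= 4*1.3333333 + 9*3 = 32.333333

32.333333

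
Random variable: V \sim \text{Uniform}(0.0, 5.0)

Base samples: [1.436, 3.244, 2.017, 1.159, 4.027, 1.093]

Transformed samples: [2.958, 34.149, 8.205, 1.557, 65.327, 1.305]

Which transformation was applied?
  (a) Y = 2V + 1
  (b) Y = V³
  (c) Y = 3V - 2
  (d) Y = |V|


Checking option (b) Y = V³:
  V = 1.436 -> Y = 2.958 ✓
  V = 3.244 -> Y = 34.149 ✓
  V = 2.017 -> Y = 8.205 ✓
All samples match this transformation.

(b) V³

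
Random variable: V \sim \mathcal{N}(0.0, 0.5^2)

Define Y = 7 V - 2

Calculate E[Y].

For Y = 7V - 2:
E[Y] = 7 * E[V] - 2
E[V] = 0.0 = 0
E[Y] = 7 * 0 - 2 = -2

-2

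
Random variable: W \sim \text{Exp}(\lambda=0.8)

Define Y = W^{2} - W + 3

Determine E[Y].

E[Y] = 1*E[W²] - 1*E[W] + 3
E[W] = 1.25
E[W²] = Var(W) + (E[W])² = 1.5625 + 1.5625 = 3.125
E[Y] = 1*3.125 - 1*1.25 + 3 = 4.875

4.875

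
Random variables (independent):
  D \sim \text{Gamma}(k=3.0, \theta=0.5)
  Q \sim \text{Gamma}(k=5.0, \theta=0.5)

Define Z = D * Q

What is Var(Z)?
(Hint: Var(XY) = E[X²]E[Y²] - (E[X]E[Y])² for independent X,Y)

Var(XY) = E[X²]E[Y²] - (E[X]E[Y])²
E[D] = 1.5, Var(D) = 0.75
E[Q] = 2.5, Var(Q) = 1.25
E[D²] = 0.75 + 1.5² = 3
E[Q²] = 1.25 + 2.5² = 7.5
Var(Z) = 3*7.5 - (1.5*2.5)²
= 22.5 - 14.0625 = 8.4375

8.4375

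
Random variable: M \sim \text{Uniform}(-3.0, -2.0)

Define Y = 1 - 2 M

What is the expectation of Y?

For Y = -2M + 1:
E[Y] = -2 * E[M] + 1
E[M] = (-3 - 2)/2 = -2.5
E[Y] = -2 * (-2.5) + 1 = 6

6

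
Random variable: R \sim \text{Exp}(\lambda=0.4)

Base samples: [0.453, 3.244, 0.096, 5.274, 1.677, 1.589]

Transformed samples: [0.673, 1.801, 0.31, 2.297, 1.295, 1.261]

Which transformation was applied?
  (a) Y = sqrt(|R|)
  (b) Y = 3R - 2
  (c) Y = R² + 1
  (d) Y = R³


Checking option (a) Y = sqrt(|R|):
  R = 0.453 -> Y = 0.673 ✓
  R = 3.244 -> Y = 1.801 ✓
  R = 0.096 -> Y = 0.31 ✓
All samples match this transformation.

(a) sqrt(|R|)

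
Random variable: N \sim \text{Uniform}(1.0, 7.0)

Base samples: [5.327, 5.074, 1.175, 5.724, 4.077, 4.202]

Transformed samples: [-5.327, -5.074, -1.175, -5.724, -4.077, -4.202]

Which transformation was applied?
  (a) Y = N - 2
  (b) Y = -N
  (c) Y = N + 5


Checking option (b) Y = -N:
  N = 5.327 -> Y = -5.327 ✓
  N = 5.074 -> Y = -5.074 ✓
  N = 1.175 -> Y = -1.175 ✓
All samples match this transformation.

(b) -N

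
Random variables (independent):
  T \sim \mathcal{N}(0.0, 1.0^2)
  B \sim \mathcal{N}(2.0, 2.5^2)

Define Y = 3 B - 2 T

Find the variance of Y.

For independent RVs: Var(aX + bY) = a²Var(X) + b²Var(Y)
Var(T) = 1
Var(B) = 6.25
Var(Y) = (-2)²*1 + 3²*6.25
= 4*1 + 9*6.25 = 60.25

60.25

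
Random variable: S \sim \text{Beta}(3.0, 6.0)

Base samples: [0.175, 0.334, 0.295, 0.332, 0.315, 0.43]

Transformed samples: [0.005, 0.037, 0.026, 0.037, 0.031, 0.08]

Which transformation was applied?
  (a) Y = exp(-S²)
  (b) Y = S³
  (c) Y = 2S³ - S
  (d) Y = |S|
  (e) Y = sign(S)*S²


Checking option (b) Y = S³:
  S = 0.175 -> Y = 0.005 ✓
  S = 0.334 -> Y = 0.037 ✓
  S = 0.295 -> Y = 0.026 ✓
All samples match this transformation.

(b) S³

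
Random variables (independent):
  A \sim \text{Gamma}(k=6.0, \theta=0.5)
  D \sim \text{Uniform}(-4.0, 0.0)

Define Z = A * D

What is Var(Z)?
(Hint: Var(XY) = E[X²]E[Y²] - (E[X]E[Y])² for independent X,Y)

Var(XY) = E[X²]E[Y²] - (E[X]E[Y])²
E[A] = 3, Var(A) = 1.5
E[D] = -2, Var(D) = 1.3333333
E[A²] = 1.5 + 3² = 10.5
E[D²] = 1.3333333 + (-2)² = 5.3333333
Var(Z) = 10.5*5.3333333 - (3*(-2))²
= 56 - 36 = 20

20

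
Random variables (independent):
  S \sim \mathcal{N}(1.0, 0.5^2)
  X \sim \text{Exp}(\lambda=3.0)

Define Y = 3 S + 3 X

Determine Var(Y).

For independent RVs: Var(aX + bY) = a²Var(X) + b²Var(Y)
Var(S) = 0.25
Var(X) = 0.11111111
Var(Y) = 3²*0.25 + 3²*0.11111111
= 9*0.25 + 9*0.11111111 = 3.25

3.25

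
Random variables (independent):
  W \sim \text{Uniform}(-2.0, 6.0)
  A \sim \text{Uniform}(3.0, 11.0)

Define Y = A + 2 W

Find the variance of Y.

For independent RVs: Var(aX + bY) = a²Var(X) + b²Var(Y)
Var(W) = 5.3333333
Var(A) = 5.3333333
Var(Y) = 2²*5.3333333 + 1²*5.3333333
= 4*5.3333333 + 1*5.3333333 = 26.666667

26.666667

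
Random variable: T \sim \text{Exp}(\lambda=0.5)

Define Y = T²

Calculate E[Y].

Using E[X²] = Var(X) + (E[X])²:
E[T] = 2
Var(T) = 1/0.5^2 = 4
E[T²] = 4 + 2² = 4 + 4 = 8

8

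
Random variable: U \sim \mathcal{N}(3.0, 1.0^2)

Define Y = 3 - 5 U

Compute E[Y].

For Y = -5U + 3:
E[Y] = -5 * E[U] + 3
E[U] = 3.0 = 3
E[Y] = -5 * 3 + 3 = -12

-12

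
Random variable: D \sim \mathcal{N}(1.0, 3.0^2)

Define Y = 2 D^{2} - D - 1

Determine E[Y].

E[Y] = 2*E[D²] - 1*E[D] - 1
E[D] = 1
E[D²] = Var(D) + (E[D])² = 9 + 1 = 10
E[Y] = 2*10 - 1*1 - 1 = 18

18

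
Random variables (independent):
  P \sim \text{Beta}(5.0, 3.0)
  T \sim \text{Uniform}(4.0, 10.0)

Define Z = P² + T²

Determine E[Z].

E[Z] = E[P²] + E[T²]
E[P²] = Var(P) + E[P]² = 0.026041667 + 0.390625 = 0.41666667
E[T²] = Var(T) + E[T]² = 3 + 49 = 52
E[Z] = 0.41666667 + 52 = 52.416667

52.416667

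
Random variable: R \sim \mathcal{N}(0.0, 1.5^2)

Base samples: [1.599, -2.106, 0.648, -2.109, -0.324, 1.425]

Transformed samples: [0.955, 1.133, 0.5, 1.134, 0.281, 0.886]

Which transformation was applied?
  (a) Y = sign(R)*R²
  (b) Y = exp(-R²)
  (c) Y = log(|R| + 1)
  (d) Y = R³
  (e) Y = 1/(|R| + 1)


Checking option (c) Y = log(|R| + 1):
  R = 1.599 -> Y = 0.955 ✓
  R = -2.106 -> Y = 1.133 ✓
  R = 0.648 -> Y = 0.5 ✓
All samples match this transformation.

(c) log(|R| + 1)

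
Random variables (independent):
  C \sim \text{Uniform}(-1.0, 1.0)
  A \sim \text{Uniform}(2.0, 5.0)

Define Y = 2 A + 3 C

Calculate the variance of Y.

For independent RVs: Var(aX + bY) = a²Var(X) + b²Var(Y)
Var(C) = 0.33333333
Var(A) = 0.75
Var(Y) = 3²*0.33333333 + 2²*0.75
= 9*0.33333333 + 4*0.75 = 6

6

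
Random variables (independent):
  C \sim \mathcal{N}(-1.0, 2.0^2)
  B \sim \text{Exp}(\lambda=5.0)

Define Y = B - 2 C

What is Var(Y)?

For independent RVs: Var(aX + bY) = a²Var(X) + b²Var(Y)
Var(C) = 4
Var(B) = 0.04
Var(Y) = (-2)²*4 + 1²*0.04
= 4*4 + 1*0.04 = 16.04

16.04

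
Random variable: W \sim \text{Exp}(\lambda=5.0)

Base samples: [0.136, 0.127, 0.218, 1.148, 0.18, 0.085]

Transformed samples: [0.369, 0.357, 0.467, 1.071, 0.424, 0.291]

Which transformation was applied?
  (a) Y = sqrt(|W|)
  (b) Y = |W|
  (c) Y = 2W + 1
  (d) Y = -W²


Checking option (a) Y = sqrt(|W|):
  W = 0.136 -> Y = 0.369 ✓
  W = 0.127 -> Y = 0.357 ✓
  W = 0.218 -> Y = 0.467 ✓
All samples match this transformation.

(a) sqrt(|W|)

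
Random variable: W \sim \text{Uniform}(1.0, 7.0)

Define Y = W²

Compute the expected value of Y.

E[W²] = Var(W) + (E[W])² = 3 + 16 = 19

19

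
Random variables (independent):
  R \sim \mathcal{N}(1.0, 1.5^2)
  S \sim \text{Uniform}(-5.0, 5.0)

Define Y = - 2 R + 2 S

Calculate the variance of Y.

For independent RVs: Var(aX + bY) = a²Var(X) + b²Var(Y)
Var(R) = 2.25
Var(S) = 8.3333333
Var(Y) = (-2)²*2.25 + 2²*8.3333333
= 4*2.25 + 4*8.3333333 = 42.333333

42.333333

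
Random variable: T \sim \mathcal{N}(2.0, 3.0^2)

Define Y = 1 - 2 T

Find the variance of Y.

For Y = aT + b: Var(Y) = a² * Var(T)
Var(T) = 3.0^2 = 9
Var(Y) = (-2)² * 9 = 4 * 9 = 36

36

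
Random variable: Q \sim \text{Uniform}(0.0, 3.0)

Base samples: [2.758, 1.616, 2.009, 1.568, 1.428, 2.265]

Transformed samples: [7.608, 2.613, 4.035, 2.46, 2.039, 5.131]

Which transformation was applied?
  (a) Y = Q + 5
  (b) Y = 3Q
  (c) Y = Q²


Checking option (c) Y = Q²:
  Q = 2.758 -> Y = 7.608 ✓
  Q = 1.616 -> Y = 2.613 ✓
  Q = 2.009 -> Y = 4.035 ✓
All samples match this transformation.

(c) Q²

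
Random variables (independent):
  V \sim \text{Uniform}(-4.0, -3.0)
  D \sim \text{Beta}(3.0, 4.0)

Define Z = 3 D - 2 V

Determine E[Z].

E[Z] = -2*E[V] + 3*E[D]
E[V] = -3.5
E[D] = 0.42857143
E[Z] = -2*(-3.5) + 3*0.42857143 = 8.2857143

8.2857143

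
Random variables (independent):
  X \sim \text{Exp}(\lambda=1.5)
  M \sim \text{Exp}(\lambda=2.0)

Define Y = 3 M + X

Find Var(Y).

For independent RVs: Var(aX + bY) = a²Var(X) + b²Var(Y)
Var(X) = 0.44444444
Var(M) = 0.25
Var(Y) = 1²*0.44444444 + 3²*0.25
= 1*0.44444444 + 9*0.25 = 2.6944444

2.6944444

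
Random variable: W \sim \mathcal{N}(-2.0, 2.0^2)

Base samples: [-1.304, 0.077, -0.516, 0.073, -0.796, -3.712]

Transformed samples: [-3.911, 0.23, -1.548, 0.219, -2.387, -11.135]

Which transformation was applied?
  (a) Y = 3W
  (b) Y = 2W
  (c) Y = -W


Checking option (a) Y = 3W:
  W = -1.304 -> Y = -3.911 ✓
  W = 0.077 -> Y = 0.23 ✓
  W = -0.516 -> Y = -1.548 ✓
All samples match this transformation.

(a) 3W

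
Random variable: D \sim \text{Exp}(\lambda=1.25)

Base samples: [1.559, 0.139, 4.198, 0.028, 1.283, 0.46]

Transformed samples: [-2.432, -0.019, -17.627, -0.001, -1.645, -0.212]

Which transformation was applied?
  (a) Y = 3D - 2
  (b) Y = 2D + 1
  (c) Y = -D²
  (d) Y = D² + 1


Checking option (c) Y = -D²:
  D = 1.559 -> Y = -2.432 ✓
  D = 0.139 -> Y = -0.019 ✓
  D = 4.198 -> Y = -17.627 ✓
All samples match this transformation.

(c) -D²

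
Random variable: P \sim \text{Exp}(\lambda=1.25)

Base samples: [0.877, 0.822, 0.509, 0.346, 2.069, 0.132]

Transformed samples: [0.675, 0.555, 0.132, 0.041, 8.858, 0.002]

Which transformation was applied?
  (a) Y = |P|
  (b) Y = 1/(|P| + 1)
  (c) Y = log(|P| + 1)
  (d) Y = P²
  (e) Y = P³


Checking option (e) Y = P³:
  P = 0.877 -> Y = 0.675 ✓
  P = 0.822 -> Y = 0.555 ✓
  P = 0.509 -> Y = 0.132 ✓
All samples match this transformation.

(e) P³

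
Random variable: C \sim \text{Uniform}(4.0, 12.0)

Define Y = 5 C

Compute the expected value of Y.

For Y = 5C:
E[Y] = 5 * E[C]
E[C] = (4 + 12)/2 = 8
E[Y] = 5 * 8 = 40

40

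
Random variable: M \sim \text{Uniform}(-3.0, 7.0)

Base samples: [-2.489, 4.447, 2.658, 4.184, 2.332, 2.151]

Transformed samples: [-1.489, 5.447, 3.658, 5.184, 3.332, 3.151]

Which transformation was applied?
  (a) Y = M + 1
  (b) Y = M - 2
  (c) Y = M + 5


Checking option (a) Y = M + 1:
  M = -2.489 -> Y = -1.489 ✓
  M = 4.447 -> Y = 5.447 ✓
  M = 2.658 -> Y = 3.658 ✓
All samples match this transformation.

(a) M + 1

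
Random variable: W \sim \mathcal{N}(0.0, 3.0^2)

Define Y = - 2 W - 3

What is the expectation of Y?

For Y = -2W - 3:
E[Y] = -2 * E[W] - 3
E[W] = 0.0 = 0
E[Y] = -2 * 0 - 3 = -3

-3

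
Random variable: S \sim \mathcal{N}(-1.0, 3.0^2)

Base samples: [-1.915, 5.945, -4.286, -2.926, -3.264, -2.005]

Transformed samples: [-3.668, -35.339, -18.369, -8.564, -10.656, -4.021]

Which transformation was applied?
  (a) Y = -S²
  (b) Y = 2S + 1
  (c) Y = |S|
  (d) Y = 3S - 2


Checking option (a) Y = -S²:
  S = -1.915 -> Y = -3.668 ✓
  S = 5.945 -> Y = -35.339 ✓
  S = -4.286 -> Y = -18.369 ✓
All samples match this transformation.

(a) -S²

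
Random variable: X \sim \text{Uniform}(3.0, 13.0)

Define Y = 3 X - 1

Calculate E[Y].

For Y = 3X - 1:
E[Y] = 3 * E[X] - 1
E[X] = (3 + 13)/2 = 8
E[Y] = 3 * 8 - 1 = 23

23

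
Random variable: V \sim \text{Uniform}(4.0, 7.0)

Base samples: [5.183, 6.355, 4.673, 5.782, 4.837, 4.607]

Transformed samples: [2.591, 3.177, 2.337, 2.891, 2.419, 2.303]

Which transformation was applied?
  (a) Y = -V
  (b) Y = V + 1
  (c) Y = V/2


Checking option (c) Y = V/2:
  V = 5.183 -> Y = 2.591 ✓
  V = 6.355 -> Y = 3.177 ✓
  V = 4.673 -> Y = 2.337 ✓
All samples match this transformation.

(c) V/2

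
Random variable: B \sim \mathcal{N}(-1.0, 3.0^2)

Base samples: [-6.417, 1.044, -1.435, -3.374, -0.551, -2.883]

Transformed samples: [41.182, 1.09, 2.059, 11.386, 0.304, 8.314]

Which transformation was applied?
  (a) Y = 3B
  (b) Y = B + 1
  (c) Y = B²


Checking option (c) Y = B²:
  B = -6.417 -> Y = 41.182 ✓
  B = 1.044 -> Y = 1.09 ✓
  B = -1.435 -> Y = 2.059 ✓
All samples match this transformation.

(c) B²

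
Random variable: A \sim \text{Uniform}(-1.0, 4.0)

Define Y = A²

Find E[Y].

E[A²] = Var(A) + (E[A])² = 2.0833333 + 2.25 = 4.3333333

4.3333333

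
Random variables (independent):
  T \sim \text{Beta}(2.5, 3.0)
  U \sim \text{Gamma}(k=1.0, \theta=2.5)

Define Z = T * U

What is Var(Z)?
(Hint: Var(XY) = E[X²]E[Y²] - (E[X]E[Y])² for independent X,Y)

Var(XY) = E[X²]E[Y²] - (E[X]E[Y])²
E[T] = 0.45454545, Var(T) = 0.038143675
E[U] = 2.5, Var(U) = 6.25
E[T²] = 0.038143675 + 0.45454545² = 0.24475524
E[U²] = 6.25 + 2.5² = 12.5
Var(Z) = 0.24475524*12.5 - (0.45454545*2.5)²
= 3.0594406 - 1.2913223 = 1.7681182

1.7681182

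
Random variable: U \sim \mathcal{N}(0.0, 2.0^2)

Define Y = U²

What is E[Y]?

Using E[X²] = Var(X) + (E[X])²:
E[U] = 0
Var(U) = 2.0^2 = 4
E[U²] = 4 + 0² = 4 + 0 = 4

4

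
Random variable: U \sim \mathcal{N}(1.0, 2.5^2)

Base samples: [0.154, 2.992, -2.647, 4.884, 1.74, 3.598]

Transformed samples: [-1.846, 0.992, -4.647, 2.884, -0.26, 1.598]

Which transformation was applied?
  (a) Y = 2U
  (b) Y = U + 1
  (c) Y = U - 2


Checking option (c) Y = U - 2:
  U = 0.154 -> Y = -1.846 ✓
  U = 2.992 -> Y = 0.992 ✓
  U = -2.647 -> Y = -4.647 ✓
All samples match this transformation.

(c) U - 2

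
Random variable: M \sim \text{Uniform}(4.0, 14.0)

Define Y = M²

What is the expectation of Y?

E[M²] = Var(M) + (E[M])² = 8.3333333 + 81 = 89.333333

89.333333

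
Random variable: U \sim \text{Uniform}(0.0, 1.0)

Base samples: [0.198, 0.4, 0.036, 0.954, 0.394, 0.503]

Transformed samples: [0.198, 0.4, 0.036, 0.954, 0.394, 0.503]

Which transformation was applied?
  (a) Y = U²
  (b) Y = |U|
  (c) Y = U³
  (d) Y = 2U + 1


Checking option (b) Y = |U|:
  U = 0.198 -> Y = 0.198 ✓
  U = 0.4 -> Y = 0.4 ✓
  U = 0.036 -> Y = 0.036 ✓
All samples match this transformation.

(b) |U|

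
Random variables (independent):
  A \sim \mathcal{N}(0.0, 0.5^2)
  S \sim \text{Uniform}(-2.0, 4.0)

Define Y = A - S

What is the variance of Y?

For independent RVs: Var(aX + bY) = a²Var(X) + b²Var(Y)
Var(A) = 0.25
Var(S) = 3
Var(Y) = 1²*0.25 + (-1)²*3
= 1*0.25 + 1*3 = 3.25

3.25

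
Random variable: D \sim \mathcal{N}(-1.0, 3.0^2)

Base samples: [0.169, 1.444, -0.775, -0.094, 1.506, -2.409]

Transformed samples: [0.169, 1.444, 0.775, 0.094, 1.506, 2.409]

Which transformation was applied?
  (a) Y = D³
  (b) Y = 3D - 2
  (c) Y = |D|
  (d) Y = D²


Checking option (c) Y = |D|:
  D = 0.169 -> Y = 0.169 ✓
  D = 1.444 -> Y = 1.444 ✓
  D = -0.775 -> Y = 0.775 ✓
All samples match this transformation.

(c) |D|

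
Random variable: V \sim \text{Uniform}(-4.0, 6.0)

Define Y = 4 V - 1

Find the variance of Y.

For Y = aV + b: Var(Y) = a² * Var(V)
Var(V) = (6 + 4)^2/12 = 8.3333333
Var(Y) = 4² * 8.3333333 = 16 * 8.3333333 = 133.33333

133.33333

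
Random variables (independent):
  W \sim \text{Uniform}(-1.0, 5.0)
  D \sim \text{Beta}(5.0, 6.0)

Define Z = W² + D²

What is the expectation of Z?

E[Z] = E[W²] + E[D²]
E[W²] = Var(W) + E[W]² = 3 + 4 = 7
E[D²] = Var(D) + E[D]² = 0.020661157 + 0.20661157 = 0.22727273
E[Z] = 7 + 0.22727273 = 7.2272727

7.2272727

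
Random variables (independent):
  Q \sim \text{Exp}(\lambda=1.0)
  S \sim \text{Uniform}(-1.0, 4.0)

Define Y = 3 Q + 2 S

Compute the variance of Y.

For independent RVs: Var(aX + bY) = a²Var(X) + b²Var(Y)
Var(Q) = 1
Var(S) = 2.0833333
Var(Y) = 3²*1 + 2²*2.0833333
= 9*1 + 4*2.0833333 = 17.333333

17.333333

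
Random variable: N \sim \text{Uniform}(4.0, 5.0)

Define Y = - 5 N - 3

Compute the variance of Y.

For Y = aN + b: Var(Y) = a² * Var(N)
Var(N) = (5 - 4)^2/12 = 0.083333333
Var(Y) = (-5)² * 0.083333333 = 25 * 0.083333333 = 2.0833333

2.0833333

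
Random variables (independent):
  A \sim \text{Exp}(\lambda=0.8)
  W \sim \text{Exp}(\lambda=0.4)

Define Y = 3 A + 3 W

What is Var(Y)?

For independent RVs: Var(aX + bY) = a²Var(X) + b²Var(Y)
Var(A) = 1.5625
Var(W) = 6.25
Var(Y) = 3²*1.5625 + 3²*6.25
= 9*1.5625 + 9*6.25 = 70.3125

70.3125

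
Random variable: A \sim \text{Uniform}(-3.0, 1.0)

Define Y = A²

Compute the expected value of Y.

Using E[X²] = Var(X) + (E[X])²:
E[A] = -1
Var(A) = (1 + 3)^2/12 = 1.3333333
E[A²] = 1.3333333 + (-1)² = 1.3333333 + 1 = 2.3333333

2.3333333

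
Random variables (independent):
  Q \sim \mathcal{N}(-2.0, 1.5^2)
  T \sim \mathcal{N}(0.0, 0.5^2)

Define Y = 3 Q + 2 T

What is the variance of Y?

For independent RVs: Var(aX + bY) = a²Var(X) + b²Var(Y)
Var(Q) = 2.25
Var(T) = 0.25
Var(Y) = 3²*2.25 + 2²*0.25
= 9*2.25 + 4*0.25 = 21.25

21.25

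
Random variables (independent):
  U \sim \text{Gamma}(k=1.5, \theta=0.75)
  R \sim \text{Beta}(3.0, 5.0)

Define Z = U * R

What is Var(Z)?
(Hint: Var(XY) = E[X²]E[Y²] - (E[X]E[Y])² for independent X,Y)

Var(XY) = E[X²]E[Y²] - (E[X]E[Y])²
E[U] = 1.125, Var(U) = 0.84375
E[R] = 0.375, Var(R) = 0.026041667
E[U²] = 0.84375 + 1.125² = 2.109375
E[R²] = 0.026041667 + 0.375² = 0.16666667
Var(Z) = 2.109375*0.16666667 - (1.125*0.375)²
= 0.3515625 - 0.17797852 = 0.17358398

0.17358398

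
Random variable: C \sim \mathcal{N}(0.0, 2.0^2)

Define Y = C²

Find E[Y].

Using E[X²] = Var(X) + (E[X])²:
E[C] = 0
Var(C) = 2.0^2 = 4
E[C²] = 4 + 0² = 4 + 0 = 4

4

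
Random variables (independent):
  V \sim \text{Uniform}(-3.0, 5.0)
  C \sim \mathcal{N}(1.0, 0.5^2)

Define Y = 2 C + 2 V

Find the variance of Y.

For independent RVs: Var(aX + bY) = a²Var(X) + b²Var(Y)
Var(V) = 5.3333333
Var(C) = 0.25
Var(Y) = 2²*5.3333333 + 2²*0.25
= 4*5.3333333 + 4*0.25 = 22.333333

22.333333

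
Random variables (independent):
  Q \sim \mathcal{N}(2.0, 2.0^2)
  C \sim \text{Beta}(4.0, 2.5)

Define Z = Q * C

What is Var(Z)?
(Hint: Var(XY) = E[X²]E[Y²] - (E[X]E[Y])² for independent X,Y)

Var(XY) = E[X²]E[Y²] - (E[X]E[Y])²
E[Q] = 2, Var(Q) = 4
E[C] = 0.61538462, Var(C) = 0.031558185
E[Q²] = 4 + 2² = 8
E[C²] = 0.031558185 + 0.61538462² = 0.41025641
Var(Z) = 8*0.41025641 - (2*0.61538462)²
= 3.2820513 - 1.5147929 = 1.7672584

1.7672584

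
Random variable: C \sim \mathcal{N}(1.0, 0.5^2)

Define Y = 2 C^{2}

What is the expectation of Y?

E[Y] = 2*E[C²]
E[C] = 1
E[C²] = Var(C) + (E[C])² = 0.25 + 1 = 1.25
E[Y] = 2*1.25 = 2.5

2.5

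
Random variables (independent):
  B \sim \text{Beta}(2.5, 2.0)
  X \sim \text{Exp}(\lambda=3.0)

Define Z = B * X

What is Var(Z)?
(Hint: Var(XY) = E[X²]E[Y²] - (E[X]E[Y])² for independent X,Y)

Var(XY) = E[X²]E[Y²] - (E[X]E[Y])²
E[B] = 0.55555556, Var(B) = 0.044893378
E[X] = 0.33333333, Var(X) = 0.11111111
E[B²] = 0.044893378 + 0.55555556² = 0.35353535
E[X²] = 0.11111111 + 0.33333333² = 0.22222222
Var(Z) = 0.35353535*0.22222222 - (0.55555556*0.33333333)²
= 0.078563412 - 0.034293553 = 0.044269859

0.044269859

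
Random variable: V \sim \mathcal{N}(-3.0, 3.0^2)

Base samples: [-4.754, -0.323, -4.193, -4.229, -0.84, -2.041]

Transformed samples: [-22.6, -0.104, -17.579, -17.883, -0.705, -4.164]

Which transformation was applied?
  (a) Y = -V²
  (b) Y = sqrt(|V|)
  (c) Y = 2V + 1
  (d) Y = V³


Checking option (a) Y = -V²:
  V = -4.754 -> Y = -22.6 ✓
  V = -0.323 -> Y = -0.104 ✓
  V = -4.193 -> Y = -17.579 ✓
All samples match this transformation.

(a) -V²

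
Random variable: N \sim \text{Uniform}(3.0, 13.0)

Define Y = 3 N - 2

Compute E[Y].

For Y = 3N - 2:
E[Y] = 3 * E[N] - 2
E[N] = (3 + 13)/2 = 8
E[Y] = 3 * 8 - 2 = 22

22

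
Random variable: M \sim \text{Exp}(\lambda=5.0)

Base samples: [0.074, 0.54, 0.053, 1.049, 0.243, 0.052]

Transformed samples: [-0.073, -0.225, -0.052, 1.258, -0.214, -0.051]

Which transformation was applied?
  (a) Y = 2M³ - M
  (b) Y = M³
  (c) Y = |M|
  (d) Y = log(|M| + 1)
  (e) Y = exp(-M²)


Checking option (a) Y = 2M³ - M:
  M = 0.074 -> Y = -0.073 ✓
  M = 0.54 -> Y = -0.225 ✓
  M = 0.053 -> Y = -0.052 ✓
All samples match this transformation.

(a) 2M³ - M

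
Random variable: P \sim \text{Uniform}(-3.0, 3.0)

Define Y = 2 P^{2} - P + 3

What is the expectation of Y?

E[Y] = 2*E[P²] - 1*E[P] + 3
E[P] = 0
E[P²] = Var(P) + (E[P])² = 3 + 0 = 3
E[Y] = 2*3 - 1*0 + 3 = 9

9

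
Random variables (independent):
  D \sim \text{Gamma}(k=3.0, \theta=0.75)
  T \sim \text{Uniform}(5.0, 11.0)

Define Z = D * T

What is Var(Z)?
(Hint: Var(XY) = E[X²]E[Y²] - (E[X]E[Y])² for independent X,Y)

Var(XY) = E[X²]E[Y²] - (E[X]E[Y])²
E[D] = 2.25, Var(D) = 1.6875
E[T] = 8, Var(T) = 3
E[D²] = 1.6875 + 2.25² = 6.75
E[T²] = 3 + 8² = 67
Var(Z) = 6.75*67 - (2.25*8)²
= 452.25 - 324 = 128.25

128.25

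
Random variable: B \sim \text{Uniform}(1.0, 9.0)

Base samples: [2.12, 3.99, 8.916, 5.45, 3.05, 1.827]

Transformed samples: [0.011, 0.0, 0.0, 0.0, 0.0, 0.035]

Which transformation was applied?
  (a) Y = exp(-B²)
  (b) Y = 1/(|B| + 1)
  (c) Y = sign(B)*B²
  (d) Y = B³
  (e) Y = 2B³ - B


Checking option (a) Y = exp(-B²):
  B = 2.12 -> Y = 0.011 ✓
  B = 3.99 -> Y = 0.0 ✓
  B = 8.916 -> Y = 0.0 ✓
All samples match this transformation.

(a) exp(-B²)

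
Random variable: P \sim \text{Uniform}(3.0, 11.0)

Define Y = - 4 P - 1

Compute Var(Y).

For Y = aP + b: Var(Y) = a² * Var(P)
Var(P) = (11 - 3)^2/12 = 5.3333333
Var(Y) = (-4)² * 5.3333333 = 16 * 5.3333333 = 85.333333

85.333333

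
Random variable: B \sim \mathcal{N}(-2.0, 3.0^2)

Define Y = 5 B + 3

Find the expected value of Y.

For Y = 5B + 3:
E[Y] = 5 * E[B] + 3
E[B] = -2.0 = -2
E[Y] = 5 * (-2) + 3 = -7

-7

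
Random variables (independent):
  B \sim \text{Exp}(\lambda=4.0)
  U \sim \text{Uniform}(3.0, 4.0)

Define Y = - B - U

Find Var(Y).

For independent RVs: Var(aX + bY) = a²Var(X) + b²Var(Y)
Var(B) = 0.0625
Var(U) = 0.083333333
Var(Y) = (-1)²*0.0625 + (-1)²*0.083333333
= 1*0.0625 + 1*0.083333333 = 0.14583333

0.14583333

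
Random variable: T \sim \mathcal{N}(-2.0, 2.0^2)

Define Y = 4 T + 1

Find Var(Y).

For Y = aT + b: Var(Y) = a² * Var(T)
Var(T) = 2.0^2 = 4
Var(Y) = 4² * 4 = 16 * 4 = 64

64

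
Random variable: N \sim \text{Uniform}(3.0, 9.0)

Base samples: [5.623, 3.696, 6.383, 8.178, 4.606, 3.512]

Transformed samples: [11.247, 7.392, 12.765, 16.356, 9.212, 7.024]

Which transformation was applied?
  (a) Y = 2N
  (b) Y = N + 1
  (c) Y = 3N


Checking option (a) Y = 2N:
  N = 5.623 -> Y = 11.247 ✓
  N = 3.696 -> Y = 7.392 ✓
  N = 6.383 -> Y = 12.765 ✓
All samples match this transformation.

(a) 2N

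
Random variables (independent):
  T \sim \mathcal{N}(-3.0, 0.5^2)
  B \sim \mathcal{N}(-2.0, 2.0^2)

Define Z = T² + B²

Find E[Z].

E[Z] = E[T²] + E[B²]
E[T²] = Var(T) + E[T]² = 0.25 + 9 = 9.25
E[B²] = Var(B) + E[B]² = 4 + 4 = 8
E[Z] = 9.25 + 8 = 17.25

17.25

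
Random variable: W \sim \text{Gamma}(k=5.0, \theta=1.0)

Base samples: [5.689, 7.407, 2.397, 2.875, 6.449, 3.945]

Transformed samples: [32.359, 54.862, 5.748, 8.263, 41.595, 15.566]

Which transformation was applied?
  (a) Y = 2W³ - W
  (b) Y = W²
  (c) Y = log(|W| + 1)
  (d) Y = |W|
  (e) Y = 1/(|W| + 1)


Checking option (b) Y = W²:
  W = 5.689 -> Y = 32.359 ✓
  W = 7.407 -> Y = 54.862 ✓
  W = 2.397 -> Y = 5.748 ✓
All samples match this transformation.

(b) W²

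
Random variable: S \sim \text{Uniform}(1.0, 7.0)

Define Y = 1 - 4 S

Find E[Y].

For Y = -4S + 1:
E[Y] = -4 * E[S] + 1
E[S] = (1 + 7)/2 = 4
E[Y] = -4 * 4 + 1 = -15

-15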